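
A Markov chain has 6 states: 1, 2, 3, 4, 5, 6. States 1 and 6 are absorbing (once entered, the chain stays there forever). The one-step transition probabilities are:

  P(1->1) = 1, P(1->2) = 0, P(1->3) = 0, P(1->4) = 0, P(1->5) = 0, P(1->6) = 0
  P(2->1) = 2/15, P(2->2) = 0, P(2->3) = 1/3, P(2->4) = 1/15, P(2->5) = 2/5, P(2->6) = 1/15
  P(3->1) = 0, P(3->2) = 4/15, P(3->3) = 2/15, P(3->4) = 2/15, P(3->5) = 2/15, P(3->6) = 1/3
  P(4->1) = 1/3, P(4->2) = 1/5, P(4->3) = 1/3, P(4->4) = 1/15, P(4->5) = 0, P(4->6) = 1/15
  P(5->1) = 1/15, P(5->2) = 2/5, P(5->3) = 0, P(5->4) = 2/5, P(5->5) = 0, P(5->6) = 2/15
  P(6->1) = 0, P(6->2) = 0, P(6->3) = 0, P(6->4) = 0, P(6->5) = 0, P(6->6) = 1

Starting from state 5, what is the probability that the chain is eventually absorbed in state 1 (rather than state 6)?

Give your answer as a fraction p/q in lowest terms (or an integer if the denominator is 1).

Let a_i = P(absorbed in 1 | start in state i).
Boundary conditions: a_1 = 1, a_6 = 0.
For each transient state i, a_i = sum_j P(i->j) * a_j:
  a_2 = 2/15*a_1 + 0*a_2 + 1/3*a_3 + 1/15*a_4 + 2/5*a_5 + 1/15*a_6
  a_3 = 0*a_1 + 4/15*a_2 + 2/15*a_3 + 2/15*a_4 + 2/15*a_5 + 1/3*a_6
  a_4 = 1/3*a_1 + 1/5*a_2 + 1/3*a_3 + 1/15*a_4 + 0*a_5 + 1/15*a_6
  a_5 = 1/15*a_1 + 2/5*a_2 + 0*a_3 + 2/5*a_4 + 0*a_5 + 2/15*a_6

Substituting a_1 = 1 and a_6 = 0, rearrange to (I - Q) a = r where r[i] = P(i -> 1):
  [1, -1/3, -1/15, -2/5] . (a_2, a_3, a_4, a_5) = 2/15
  [-4/15, 13/15, -2/15, -2/15] . (a_2, a_3, a_4, a_5) = 0
  [-1/5, -1/3, 14/15, 0] . (a_2, a_3, a_4, a_5) = 1/3
  [-2/5, 0, -2/5, 1] . (a_2, a_3, a_4, a_5) = 1/15

Solving yields:
  a_2 = 3529/7623
  a_3 = 2308/7623
  a_4 = 4303/7623
  a_5 = 331/693

Starting state is 5, so the absorption probability is a_5 = 331/693.

Answer: 331/693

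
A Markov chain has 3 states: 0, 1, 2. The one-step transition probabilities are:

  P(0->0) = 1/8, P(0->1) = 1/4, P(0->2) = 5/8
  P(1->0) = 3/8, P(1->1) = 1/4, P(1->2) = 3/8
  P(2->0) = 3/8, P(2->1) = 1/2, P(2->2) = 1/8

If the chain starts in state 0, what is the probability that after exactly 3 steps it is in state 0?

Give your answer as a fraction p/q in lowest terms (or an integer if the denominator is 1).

Answer: 37/128

Derivation:
Computing P^3 by repeated multiplication:
P^1 =
  0: [1/8, 1/4, 5/8]
  1: [3/8, 1/4, 3/8]
  2: [3/8, 1/2, 1/8]
P^2 =
  0: [11/32, 13/32, 1/4]
  1: [9/32, 11/32, 3/8]
  2: [9/32, 9/32, 7/16]
P^3 =
  0: [37/128, 5/16, 51/128]
  1: [39/128, 11/32, 45/128]
  2: [39/128, 23/64, 43/128]

(P^3)[0 -> 0] = 37/128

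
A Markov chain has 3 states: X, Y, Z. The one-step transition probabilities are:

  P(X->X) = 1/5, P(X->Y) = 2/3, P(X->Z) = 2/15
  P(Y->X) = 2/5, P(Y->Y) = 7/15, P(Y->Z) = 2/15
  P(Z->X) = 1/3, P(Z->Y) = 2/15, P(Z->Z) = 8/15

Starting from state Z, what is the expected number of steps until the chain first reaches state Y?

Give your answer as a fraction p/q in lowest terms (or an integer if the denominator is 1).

Let h_i = expected steps to first reach Y from state i.
Boundary: h_Y = 0.
First-step equations for the other states:
  h_X = 1 + 1/5*h_X + 2/3*h_Y + 2/15*h_Z
  h_Z = 1 + 1/3*h_X + 2/15*h_Y + 8/15*h_Z

Substituting h_Y = 0 and rearranging gives the linear system (I - Q) h = 1:
  [4/5, -2/15] . (h_X, h_Z) = 1
  [-1/3, 7/15] . (h_X, h_Z) = 1

Solving yields:
  h_X = 135/74
  h_Z = 255/74

Starting state is Z, so the expected hitting time is h_Z = 255/74.

Answer: 255/74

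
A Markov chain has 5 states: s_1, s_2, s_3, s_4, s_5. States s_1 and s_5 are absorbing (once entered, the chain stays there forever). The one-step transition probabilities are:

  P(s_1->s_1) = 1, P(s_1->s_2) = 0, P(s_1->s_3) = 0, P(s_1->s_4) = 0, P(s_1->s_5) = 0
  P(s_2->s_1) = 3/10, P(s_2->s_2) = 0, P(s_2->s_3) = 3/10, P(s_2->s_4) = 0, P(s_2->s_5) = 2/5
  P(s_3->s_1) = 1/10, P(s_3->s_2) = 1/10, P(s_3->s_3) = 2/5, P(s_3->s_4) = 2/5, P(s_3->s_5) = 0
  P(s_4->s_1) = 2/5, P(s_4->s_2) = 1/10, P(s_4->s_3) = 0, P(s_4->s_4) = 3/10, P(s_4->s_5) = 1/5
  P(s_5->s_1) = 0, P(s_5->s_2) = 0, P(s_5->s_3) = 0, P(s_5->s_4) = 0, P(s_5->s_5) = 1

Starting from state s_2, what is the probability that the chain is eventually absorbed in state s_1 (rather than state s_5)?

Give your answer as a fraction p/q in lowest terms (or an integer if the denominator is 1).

Let a_i = P(absorbed in s_1 | start in state i).
Boundary conditions: a_s_1 = 1, a_s_5 = 0.
For each transient state i, a_i = sum_j P(i->j) * a_j:
  a_s_2 = 3/10*a_s_1 + 0*a_s_2 + 3/10*a_s_3 + 0*a_s_4 + 2/5*a_s_5
  a_s_3 = 1/10*a_s_1 + 1/10*a_s_2 + 2/5*a_s_3 + 2/5*a_s_4 + 0*a_s_5
  a_s_4 = 2/5*a_s_1 + 1/10*a_s_2 + 0*a_s_3 + 3/10*a_s_4 + 1/5*a_s_5

Substituting a_s_1 = 1 and a_s_5 = 0, rearrange to (I - Q) a = r where r[i] = P(i -> s_1):
  [1, -3/10, 0] . (a_s_2, a_s_3, a_s_4) = 3/10
  [-1/10, 3/5, -2/5] . (a_s_2, a_s_3, a_s_4) = 1/10
  [-1/10, 0, 7/10] . (a_s_2, a_s_3, a_s_4) = 2/5

Solving yields:
  a_s_2 = 65/129
  a_s_3 = 263/387
  a_s_4 = 83/129

Starting state is s_2, so the absorption probability is a_s_2 = 65/129.

Answer: 65/129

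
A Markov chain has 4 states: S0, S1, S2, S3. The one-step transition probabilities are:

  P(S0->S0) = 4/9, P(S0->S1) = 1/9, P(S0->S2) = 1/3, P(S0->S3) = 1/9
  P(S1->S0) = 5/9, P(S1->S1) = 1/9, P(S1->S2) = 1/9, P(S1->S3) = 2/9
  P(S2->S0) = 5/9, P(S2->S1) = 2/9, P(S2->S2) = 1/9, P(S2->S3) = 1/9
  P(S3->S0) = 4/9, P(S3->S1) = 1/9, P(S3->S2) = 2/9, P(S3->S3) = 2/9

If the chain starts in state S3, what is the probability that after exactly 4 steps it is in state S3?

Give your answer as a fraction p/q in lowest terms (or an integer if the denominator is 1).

Computing P^4 by repeated multiplication:
P^1 =
  S0: [4/9, 1/9, 1/3, 1/9]
  S1: [5/9, 1/9, 1/9, 2/9]
  S2: [5/9, 2/9, 1/9, 1/9]
  S3: [4/9, 1/9, 2/9, 2/9]
P^2 =
  S0: [40/81, 4/27, 2/9, 11/81]
  S1: [38/81, 10/81, 7/27, 4/27]
  S2: [13/27, 10/81, 20/81, 4/27]
  S3: [13/27, 11/81, 19/81, 4/27]
P^3 =
  S0: [118/243, 11/81, 172/729, 104/729]
  S1: [355/729, 34/243, 169/729, 103/729]
  S2: [118/243, 101/729, 19/81, 103/729]
  S3: [118/243, 100/729, 19/81, 104/729]
P^4 =
  S0: [3187/6561, 901/6561, 1541/6561, 932/6561]
  S1: [3187/6561, 898/6561, 514/2187, 934/6561]
  S2: [3188/6561, 100/729, 1540/6561, 311/2187]
  S3: [3187/6561, 100/729, 1541/6561, 311/2187]

(P^4)[S3 -> S3] = 311/2187

Answer: 311/2187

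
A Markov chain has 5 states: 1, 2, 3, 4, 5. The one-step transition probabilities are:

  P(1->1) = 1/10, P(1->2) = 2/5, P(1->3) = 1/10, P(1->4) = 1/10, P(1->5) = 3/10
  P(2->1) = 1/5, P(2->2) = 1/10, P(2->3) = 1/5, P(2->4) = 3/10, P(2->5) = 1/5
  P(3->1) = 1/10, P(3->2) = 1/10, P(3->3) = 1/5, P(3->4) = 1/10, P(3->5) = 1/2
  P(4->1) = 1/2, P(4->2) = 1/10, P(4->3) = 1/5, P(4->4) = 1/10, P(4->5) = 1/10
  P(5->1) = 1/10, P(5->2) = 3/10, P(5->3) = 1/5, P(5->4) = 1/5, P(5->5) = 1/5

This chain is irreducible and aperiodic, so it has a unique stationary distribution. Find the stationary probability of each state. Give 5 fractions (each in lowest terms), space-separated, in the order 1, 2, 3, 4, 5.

Answer: 1279/6817 1415/6817 2471/13634 2279/13634 1748/6817

Derivation:
The stationary distribution satisfies pi = pi * P, i.e.:
  pi_1 = 1/10*pi_1 + 1/5*pi_2 + 1/10*pi_3 + 1/2*pi_4 + 1/10*pi_5
  pi_2 = 2/5*pi_1 + 1/10*pi_2 + 1/10*pi_3 + 1/10*pi_4 + 3/10*pi_5
  pi_3 = 1/10*pi_1 + 1/5*pi_2 + 1/5*pi_3 + 1/5*pi_4 + 1/5*pi_5
  pi_4 = 1/10*pi_1 + 3/10*pi_2 + 1/10*pi_3 + 1/10*pi_4 + 1/5*pi_5
  pi_5 = 3/10*pi_1 + 1/5*pi_2 + 1/2*pi_3 + 1/10*pi_4 + 1/5*pi_5
with normalization: pi_1 + pi_2 + pi_3 + pi_4 + pi_5 = 1.

Using the first 4 balance equations plus normalization, the linear system A*pi = b is:
  [-9/10, 1/5, 1/10, 1/2, 1/10] . pi = 0
  [2/5, -9/10, 1/10, 1/10, 3/10] . pi = 0
  [1/10, 1/5, -4/5, 1/5, 1/5] . pi = 0
  [1/10, 3/10, 1/10, -9/10, 1/5] . pi = 0
  [1, 1, 1, 1, 1] . pi = 1

Solving yields:
  pi_1 = 1279/6817
  pi_2 = 1415/6817
  pi_3 = 2471/13634
  pi_4 = 2279/13634
  pi_5 = 1748/6817

Verification (pi * P):
  1279/6817*1/10 + 1415/6817*1/5 + 2471/13634*1/10 + 2279/13634*1/2 + 1748/6817*1/10 = 1279/6817 = pi_1  (ok)
  1279/6817*2/5 + 1415/6817*1/10 + 2471/13634*1/10 + 2279/13634*1/10 + 1748/6817*3/10 = 1415/6817 = pi_2  (ok)
  1279/6817*1/10 + 1415/6817*1/5 + 2471/13634*1/5 + 2279/13634*1/5 + 1748/6817*1/5 = 2471/13634 = pi_3  (ok)
  1279/6817*1/10 + 1415/6817*3/10 + 2471/13634*1/10 + 2279/13634*1/10 + 1748/6817*1/5 = 2279/13634 = pi_4  (ok)
  1279/6817*3/10 + 1415/6817*1/5 + 2471/13634*1/2 + 2279/13634*1/10 + 1748/6817*1/5 = 1748/6817 = pi_5  (ok)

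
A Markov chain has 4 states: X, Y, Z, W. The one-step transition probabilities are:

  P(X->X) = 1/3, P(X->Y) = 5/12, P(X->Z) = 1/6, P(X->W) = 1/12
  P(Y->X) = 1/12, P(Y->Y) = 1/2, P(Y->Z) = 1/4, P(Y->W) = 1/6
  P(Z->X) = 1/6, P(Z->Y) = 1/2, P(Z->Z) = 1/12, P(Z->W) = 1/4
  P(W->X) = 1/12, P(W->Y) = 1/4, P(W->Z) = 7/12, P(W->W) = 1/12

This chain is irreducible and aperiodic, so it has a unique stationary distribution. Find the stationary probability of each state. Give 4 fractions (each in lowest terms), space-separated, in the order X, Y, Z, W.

The stationary distribution satisfies pi = pi * P, i.e.:
  pi_X = 1/3*pi_X + 1/12*pi_Y + 1/6*pi_Z + 1/12*pi_W
  pi_Y = 5/12*pi_X + 1/2*pi_Y + 1/2*pi_Z + 1/4*pi_W
  pi_Z = 1/6*pi_X + 1/4*pi_Y + 1/12*pi_Z + 7/12*pi_W
  pi_W = 1/12*pi_X + 1/6*pi_Y + 1/4*pi_Z + 1/12*pi_W
with normalization: pi_X + pi_Y + pi_Z + pi_W = 1.

Using the first 3 balance equations plus normalization, the linear system A*pi = b is:
  [-2/3, 1/12, 1/6, 1/12] . pi = 0
  [5/12, -1/2, 1/2, 1/4] . pi = 0
  [1/6, 1/4, -11/12, 7/12] . pi = 0
  [1, 1, 1, 1] . pi = 1

Solving yields:
  pi_X = 225/1619
  pi_Y = 725/1619
  pi_Z = 406/1619
  pi_W = 263/1619

Verification (pi * P):
  225/1619*1/3 + 725/1619*1/12 + 406/1619*1/6 + 263/1619*1/12 = 225/1619 = pi_X  (ok)
  225/1619*5/12 + 725/1619*1/2 + 406/1619*1/2 + 263/1619*1/4 = 725/1619 = pi_Y  (ok)
  225/1619*1/6 + 725/1619*1/4 + 406/1619*1/12 + 263/1619*7/12 = 406/1619 = pi_Z  (ok)
  225/1619*1/12 + 725/1619*1/6 + 406/1619*1/4 + 263/1619*1/12 = 263/1619 = pi_W  (ok)

Answer: 225/1619 725/1619 406/1619 263/1619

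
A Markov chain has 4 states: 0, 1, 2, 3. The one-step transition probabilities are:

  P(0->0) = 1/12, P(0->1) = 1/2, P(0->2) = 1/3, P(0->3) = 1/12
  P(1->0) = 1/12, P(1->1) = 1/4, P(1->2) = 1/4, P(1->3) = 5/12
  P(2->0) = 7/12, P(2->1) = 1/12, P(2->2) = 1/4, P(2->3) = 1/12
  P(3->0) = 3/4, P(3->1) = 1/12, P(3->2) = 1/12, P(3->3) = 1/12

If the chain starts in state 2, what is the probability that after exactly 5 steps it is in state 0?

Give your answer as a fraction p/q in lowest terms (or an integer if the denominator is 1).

Answer: 727/2304

Derivation:
Computing P^5 by repeated multiplication:
P^1 =
  0: [1/12, 1/2, 1/3, 1/12]
  1: [1/12, 1/4, 1/4, 5/12]
  2: [7/12, 1/12, 1/4, 1/12]
  3: [3/4, 1/12, 1/12, 1/12]
P^2 =
  0: [11/36, 29/144, 35/144, 1/4]
  1: [35/72, 23/144, 3/16, 1/6]
  2: [19/72, 49/144, 41/144, 1/9]
  3: [13/72, 59/144, 43/144, 1/9]
P^3 =
  0: [107/288, 211/864, 101/432, 65/432]
  1: [83/288, 5/16, 227/864, 59/432]
  2: [259/864, 1/4, 73/288, 85/432]
  3: [265/864, 49/216, 71/288, 95/432]
P^4 =
  0: [779/2592, 2891/10368, 2653/10368, 427/2592]
  1: [1585/5184, 883/3456, 2605/10368, 3/16]
  2: [1769/5184, 2591/10368, 31/128, 1/6]
  3: [1831/5184, 2581/10368, 2477/10368, 103/648]
P^5 =
  0: [19975/62208, 15865/62208, 2567/10368, 5483/31104]
  1: [6925/20736, 7879/31104, 15193/62208, 1747/10368]
  2: [727/2304, 1385/5184, 15593/62208, 5183/31104]
  3: [19207/62208, 235/864, 5245/20736, 5173/31104]

(P^5)[2 -> 0] = 727/2304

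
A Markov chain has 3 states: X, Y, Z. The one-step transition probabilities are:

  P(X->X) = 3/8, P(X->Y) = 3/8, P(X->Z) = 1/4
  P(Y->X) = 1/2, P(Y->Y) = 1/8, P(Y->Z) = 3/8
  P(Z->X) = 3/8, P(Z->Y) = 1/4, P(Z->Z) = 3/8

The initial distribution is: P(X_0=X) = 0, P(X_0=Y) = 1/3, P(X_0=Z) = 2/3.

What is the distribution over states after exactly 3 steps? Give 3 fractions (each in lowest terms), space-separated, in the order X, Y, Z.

Answer: 629/1536 17/64 499/1536

Derivation:
Propagating the distribution step by step (d_{t+1} = d_t * P):
d_0 = (X=0, Y=1/3, Z=2/3)
  d_1[X] = 0*3/8 + 1/3*1/2 + 2/3*3/8 = 5/12
  d_1[Y] = 0*3/8 + 1/3*1/8 + 2/3*1/4 = 5/24
  d_1[Z] = 0*1/4 + 1/3*3/8 + 2/3*3/8 = 3/8
d_1 = (X=5/12, Y=5/24, Z=3/8)
  d_2[X] = 5/12*3/8 + 5/24*1/2 + 3/8*3/8 = 77/192
  d_2[Y] = 5/12*3/8 + 5/24*1/8 + 3/8*1/4 = 53/192
  d_2[Z] = 5/12*1/4 + 5/24*3/8 + 3/8*3/8 = 31/96
d_2 = (X=77/192, Y=53/192, Z=31/96)
  d_3[X] = 77/192*3/8 + 53/192*1/2 + 31/96*3/8 = 629/1536
  d_3[Y] = 77/192*3/8 + 53/192*1/8 + 31/96*1/4 = 17/64
  d_3[Z] = 77/192*1/4 + 53/192*3/8 + 31/96*3/8 = 499/1536
d_3 = (X=629/1536, Y=17/64, Z=499/1536)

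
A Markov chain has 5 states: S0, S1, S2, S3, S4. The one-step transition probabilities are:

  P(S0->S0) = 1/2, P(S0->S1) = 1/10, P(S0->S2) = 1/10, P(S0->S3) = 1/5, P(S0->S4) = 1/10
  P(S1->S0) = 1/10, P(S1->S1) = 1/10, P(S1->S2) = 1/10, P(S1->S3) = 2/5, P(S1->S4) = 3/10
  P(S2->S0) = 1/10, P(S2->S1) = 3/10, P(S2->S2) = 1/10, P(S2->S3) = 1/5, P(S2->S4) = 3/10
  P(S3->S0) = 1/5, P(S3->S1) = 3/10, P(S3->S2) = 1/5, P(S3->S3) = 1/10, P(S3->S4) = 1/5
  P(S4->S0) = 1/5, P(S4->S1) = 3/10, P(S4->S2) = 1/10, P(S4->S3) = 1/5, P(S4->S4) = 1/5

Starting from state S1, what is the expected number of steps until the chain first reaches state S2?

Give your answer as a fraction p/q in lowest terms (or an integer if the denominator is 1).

Answer: 444/55

Derivation:
Let h_i = expected steps to first reach S2 from state i.
Boundary: h_S2 = 0.
First-step equations for the other states:
  h_S0 = 1 + 1/2*h_S0 + 1/10*h_S1 + 1/10*h_S2 + 1/5*h_S3 + 1/10*h_S4
  h_S1 = 1 + 1/10*h_S0 + 1/10*h_S1 + 1/10*h_S2 + 2/5*h_S3 + 3/10*h_S4
  h_S3 = 1 + 1/5*h_S0 + 3/10*h_S1 + 1/5*h_S2 + 1/10*h_S3 + 1/5*h_S4
  h_S4 = 1 + 1/5*h_S0 + 3/10*h_S1 + 1/10*h_S2 + 1/5*h_S3 + 1/5*h_S4

Substituting h_S2 = 0 and rearranging gives the linear system (I - Q) h = 1:
  [1/2, -1/10, -1/5, -1/10] . (h_S0, h_S1, h_S3, h_S4) = 1
  [-1/10, 9/10, -2/5, -3/10] . (h_S0, h_S1, h_S3, h_S4) = 1
  [-1/5, -3/10, 9/10, -1/5] . (h_S0, h_S1, h_S3, h_S4) = 1
  [-1/5, -3/10, -1/5, 4/5] . (h_S0, h_S1, h_S3, h_S4) = 1

Solving yields:
  h_S0 = 453/55
  h_S1 = 444/55
  h_S3 = 82/11
  h_S4 = 41/5

Starting state is S1, so the expected hitting time is h_S1 = 444/55.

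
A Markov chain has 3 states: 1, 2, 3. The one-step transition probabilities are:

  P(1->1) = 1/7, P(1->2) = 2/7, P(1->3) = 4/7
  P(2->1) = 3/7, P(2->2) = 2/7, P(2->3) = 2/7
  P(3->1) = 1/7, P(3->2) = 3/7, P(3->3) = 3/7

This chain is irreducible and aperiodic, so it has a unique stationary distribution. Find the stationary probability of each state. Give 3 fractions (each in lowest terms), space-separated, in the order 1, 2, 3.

The stationary distribution satisfies pi = pi * P, i.e.:
  pi_1 = 1/7*pi_1 + 3/7*pi_2 + 1/7*pi_3
  pi_2 = 2/7*pi_1 + 2/7*pi_2 + 3/7*pi_3
  pi_3 = 4/7*pi_1 + 2/7*pi_2 + 3/7*pi_3
with normalization: pi_1 + pi_2 + pi_3 = 1.

Using the first 2 balance equations plus normalization, the linear system A*pi = b is:
  [-6/7, 3/7, 1/7] . pi = 0
  [2/7, -5/7, 3/7] . pi = 0
  [1, 1, 1] . pi = 1

Solving yields:
  pi_1 = 7/29
  pi_2 = 10/29
  pi_3 = 12/29

Verification (pi * P):
  7/29*1/7 + 10/29*3/7 + 12/29*1/7 = 7/29 = pi_1  (ok)
  7/29*2/7 + 10/29*2/7 + 12/29*3/7 = 10/29 = pi_2  (ok)
  7/29*4/7 + 10/29*2/7 + 12/29*3/7 = 12/29 = pi_3  (ok)

Answer: 7/29 10/29 12/29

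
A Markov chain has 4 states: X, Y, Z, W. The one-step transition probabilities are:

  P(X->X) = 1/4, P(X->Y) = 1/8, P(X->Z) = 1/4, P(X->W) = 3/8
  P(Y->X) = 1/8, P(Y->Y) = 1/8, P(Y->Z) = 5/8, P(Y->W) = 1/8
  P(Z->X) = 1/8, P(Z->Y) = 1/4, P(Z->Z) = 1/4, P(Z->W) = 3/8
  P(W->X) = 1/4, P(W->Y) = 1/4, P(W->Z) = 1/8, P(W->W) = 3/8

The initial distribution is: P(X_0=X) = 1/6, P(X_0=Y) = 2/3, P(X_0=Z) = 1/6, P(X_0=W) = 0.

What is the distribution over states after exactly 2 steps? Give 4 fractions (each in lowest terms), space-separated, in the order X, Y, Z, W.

Propagating the distribution step by step (d_{t+1} = d_t * P):
d_0 = (X=1/6, Y=2/3, Z=1/6, W=0)
  d_1[X] = 1/6*1/4 + 2/3*1/8 + 1/6*1/8 + 0*1/4 = 7/48
  d_1[Y] = 1/6*1/8 + 2/3*1/8 + 1/6*1/4 + 0*1/4 = 7/48
  d_1[Z] = 1/6*1/4 + 2/3*5/8 + 1/6*1/4 + 0*1/8 = 1/2
  d_1[W] = 1/6*3/8 + 2/3*1/8 + 1/6*3/8 + 0*3/8 = 5/24
d_1 = (X=7/48, Y=7/48, Z=1/2, W=5/24)
  d_2[X] = 7/48*1/4 + 7/48*1/8 + 1/2*1/8 + 5/24*1/4 = 65/384
  d_2[Y] = 7/48*1/8 + 7/48*1/8 + 1/2*1/4 + 5/24*1/4 = 41/192
  d_2[Z] = 7/48*1/4 + 7/48*5/8 + 1/2*1/4 + 5/24*1/8 = 107/384
  d_2[W] = 7/48*3/8 + 7/48*1/8 + 1/2*3/8 + 5/24*3/8 = 65/192
d_2 = (X=65/384, Y=41/192, Z=107/384, W=65/192)

Answer: 65/384 41/192 107/384 65/192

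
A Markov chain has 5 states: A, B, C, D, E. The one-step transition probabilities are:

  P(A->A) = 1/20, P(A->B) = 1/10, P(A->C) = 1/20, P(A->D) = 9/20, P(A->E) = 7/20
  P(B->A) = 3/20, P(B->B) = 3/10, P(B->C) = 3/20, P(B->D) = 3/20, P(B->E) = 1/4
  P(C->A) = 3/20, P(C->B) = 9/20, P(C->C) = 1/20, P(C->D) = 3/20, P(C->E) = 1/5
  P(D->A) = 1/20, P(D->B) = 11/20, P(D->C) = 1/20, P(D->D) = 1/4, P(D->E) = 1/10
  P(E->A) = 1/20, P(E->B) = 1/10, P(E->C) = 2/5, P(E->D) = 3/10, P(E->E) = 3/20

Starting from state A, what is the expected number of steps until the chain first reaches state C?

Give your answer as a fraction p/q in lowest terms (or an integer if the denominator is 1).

Let h_i = expected steps to first reach C from state i.
Boundary: h_C = 0.
First-step equations for the other states:
  h_A = 1 + 1/20*h_A + 1/10*h_B + 1/20*h_C + 9/20*h_D + 7/20*h_E
  h_B = 1 + 3/20*h_A + 3/10*h_B + 3/20*h_C + 3/20*h_D + 1/4*h_E
  h_D = 1 + 1/20*h_A + 11/20*h_B + 1/20*h_C + 1/4*h_D + 1/10*h_E
  h_E = 1 + 1/20*h_A + 1/10*h_B + 2/5*h_C + 3/10*h_D + 3/20*h_E

Substituting h_C = 0 and rearranging gives the linear system (I - Q) h = 1:
  [19/20, -1/10, -9/20, -7/20] . (h_A, h_B, h_D, h_E) = 1
  [-3/20, 7/10, -3/20, -1/4] . (h_A, h_B, h_D, h_E) = 1
  [-1/20, -11/20, 3/4, -1/10] . (h_A, h_B, h_D, h_E) = 1
  [-1/20, -1/10, -3/10, 17/20] . (h_A, h_B, h_D, h_E) = 1

Solving yields:
  h_A = 8515/1292
  h_B = 7685/1292
  h_D = 385/57
  h_E = 6005/1292

Starting state is A, so the expected hitting time is h_A = 8515/1292.

Answer: 8515/1292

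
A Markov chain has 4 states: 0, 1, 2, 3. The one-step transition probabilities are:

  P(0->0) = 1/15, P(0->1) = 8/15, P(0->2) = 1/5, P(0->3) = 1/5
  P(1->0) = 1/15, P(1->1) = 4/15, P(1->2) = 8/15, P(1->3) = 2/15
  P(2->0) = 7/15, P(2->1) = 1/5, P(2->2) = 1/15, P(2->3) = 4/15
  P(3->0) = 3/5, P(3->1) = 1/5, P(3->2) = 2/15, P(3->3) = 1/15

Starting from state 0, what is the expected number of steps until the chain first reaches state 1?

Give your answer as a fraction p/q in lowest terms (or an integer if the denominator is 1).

Answer: 435/181

Derivation:
Let h_i = expected steps to first reach 1 from state i.
Boundary: h_1 = 0.
First-step equations for the other states:
  h_0 = 1 + 1/15*h_0 + 8/15*h_1 + 1/5*h_2 + 1/5*h_3
  h_2 = 1 + 7/15*h_0 + 1/5*h_1 + 1/15*h_2 + 4/15*h_3
  h_3 = 1 + 3/5*h_0 + 1/5*h_1 + 2/15*h_2 + 1/15*h_3

Substituting h_1 = 0 and rearranging gives the linear system (I - Q) h = 1:
  [14/15, -1/5, -1/5] . (h_0, h_2, h_3) = 1
  [-7/15, 14/15, -4/15] . (h_0, h_2, h_3) = 1
  [-3/5, -2/15, 14/15] . (h_0, h_2, h_3) = 1

Solving yields:
  h_0 = 435/181
  h_2 = 570/181
  h_3 = 555/181

Starting state is 0, so the expected hitting time is h_0 = 435/181.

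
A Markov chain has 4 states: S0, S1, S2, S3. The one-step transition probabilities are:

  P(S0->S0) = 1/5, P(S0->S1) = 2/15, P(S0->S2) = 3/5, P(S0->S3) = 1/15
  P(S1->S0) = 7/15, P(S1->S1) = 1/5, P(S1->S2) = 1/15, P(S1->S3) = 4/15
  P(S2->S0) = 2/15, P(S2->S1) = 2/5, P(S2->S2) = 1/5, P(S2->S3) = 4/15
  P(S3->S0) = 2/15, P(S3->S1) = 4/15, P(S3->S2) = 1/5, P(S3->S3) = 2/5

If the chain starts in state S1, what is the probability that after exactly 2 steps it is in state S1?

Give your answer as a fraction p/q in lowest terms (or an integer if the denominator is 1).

Computing P^2 by repeated multiplication:
P^1 =
  S0: [1/5, 2/15, 3/5, 1/15]
  S1: [7/15, 1/5, 1/15, 4/15]
  S2: [2/15, 2/5, 1/5, 4/15]
  S3: [2/15, 4/15, 1/5, 2/5]
P^2 =
  S0: [43/225, 14/45, 59/225, 53/225]
  S1: [52/225, 1/5, 9/25, 47/225]
  S2: [62/225, 56/225, 1/5, 62/225]
  S3: [52/225, 58/225, 49/225, 22/75]

(P^2)[S1 -> S1] = 1/5

Answer: 1/5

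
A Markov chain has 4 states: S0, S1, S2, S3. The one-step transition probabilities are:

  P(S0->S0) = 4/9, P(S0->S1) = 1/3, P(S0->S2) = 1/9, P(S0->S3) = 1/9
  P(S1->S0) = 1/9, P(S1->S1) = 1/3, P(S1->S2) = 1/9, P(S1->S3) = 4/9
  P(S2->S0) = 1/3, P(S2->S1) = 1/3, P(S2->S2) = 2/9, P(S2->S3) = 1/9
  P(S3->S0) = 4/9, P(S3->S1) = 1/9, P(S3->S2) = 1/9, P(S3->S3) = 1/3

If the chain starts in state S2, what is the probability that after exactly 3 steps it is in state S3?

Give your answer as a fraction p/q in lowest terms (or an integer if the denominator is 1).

Computing P^3 by repeated multiplication:
P^1 =
  S0: [4/9, 1/3, 1/9, 1/9]
  S1: [1/9, 1/3, 1/9, 4/9]
  S2: [1/3, 1/3, 2/9, 1/9]
  S3: [4/9, 1/9, 1/9, 1/3]
P^2 =
  S0: [26/81, 25/81, 10/81, 20/81]
  S1: [26/81, 19/81, 10/81, 26/81]
  S2: [25/81, 25/81, 11/81, 20/81]
  S3: [32/81, 7/27, 10/81, 2/9]
P^3 =
  S0: [239/729, 203/729, 91/729, 196/729]
  S1: [257/729, 191/729, 91/729, 190/729]
  S2: [238/729, 203/729, 92/729, 196/729]
  S3: [251/729, 23/81, 91/729, 20/81]

(P^3)[S2 -> S3] = 196/729

Answer: 196/729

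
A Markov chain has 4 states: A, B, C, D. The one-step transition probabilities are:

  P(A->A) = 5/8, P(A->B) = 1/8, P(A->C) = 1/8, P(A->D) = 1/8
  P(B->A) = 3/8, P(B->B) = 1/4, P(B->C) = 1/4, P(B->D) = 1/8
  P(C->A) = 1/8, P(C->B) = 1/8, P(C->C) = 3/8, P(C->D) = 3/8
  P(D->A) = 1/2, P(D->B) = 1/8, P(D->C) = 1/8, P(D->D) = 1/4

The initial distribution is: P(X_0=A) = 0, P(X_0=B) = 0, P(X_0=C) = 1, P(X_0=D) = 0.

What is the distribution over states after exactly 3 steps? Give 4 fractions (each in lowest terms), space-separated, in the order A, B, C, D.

Propagating the distribution step by step (d_{t+1} = d_t * P):
d_0 = (A=0, B=0, C=1, D=0)
  d_1[A] = 0*5/8 + 0*3/8 + 1*1/8 + 0*1/2 = 1/8
  d_1[B] = 0*1/8 + 0*1/4 + 1*1/8 + 0*1/8 = 1/8
  d_1[C] = 0*1/8 + 0*1/4 + 1*3/8 + 0*1/8 = 3/8
  d_1[D] = 0*1/8 + 0*1/8 + 1*3/8 + 0*1/4 = 3/8
d_1 = (A=1/8, B=1/8, C=3/8, D=3/8)
  d_2[A] = 1/8*5/8 + 1/8*3/8 + 3/8*1/8 + 3/8*1/2 = 23/64
  d_2[B] = 1/8*1/8 + 1/8*1/4 + 3/8*1/8 + 3/8*1/8 = 9/64
  d_2[C] = 1/8*1/8 + 1/8*1/4 + 3/8*3/8 + 3/8*1/8 = 15/64
  d_2[D] = 1/8*1/8 + 1/8*1/8 + 3/8*3/8 + 3/8*1/4 = 17/64
d_2 = (A=23/64, B=9/64, C=15/64, D=17/64)
  d_3[A] = 23/64*5/8 + 9/64*3/8 + 15/64*1/8 + 17/64*1/2 = 225/512
  d_3[B] = 23/64*1/8 + 9/64*1/4 + 15/64*1/8 + 17/64*1/8 = 73/512
  d_3[C] = 23/64*1/8 + 9/64*1/4 + 15/64*3/8 + 17/64*1/8 = 103/512
  d_3[D] = 23/64*1/8 + 9/64*1/8 + 15/64*3/8 + 17/64*1/4 = 111/512
d_3 = (A=225/512, B=73/512, C=103/512, D=111/512)

Answer: 225/512 73/512 103/512 111/512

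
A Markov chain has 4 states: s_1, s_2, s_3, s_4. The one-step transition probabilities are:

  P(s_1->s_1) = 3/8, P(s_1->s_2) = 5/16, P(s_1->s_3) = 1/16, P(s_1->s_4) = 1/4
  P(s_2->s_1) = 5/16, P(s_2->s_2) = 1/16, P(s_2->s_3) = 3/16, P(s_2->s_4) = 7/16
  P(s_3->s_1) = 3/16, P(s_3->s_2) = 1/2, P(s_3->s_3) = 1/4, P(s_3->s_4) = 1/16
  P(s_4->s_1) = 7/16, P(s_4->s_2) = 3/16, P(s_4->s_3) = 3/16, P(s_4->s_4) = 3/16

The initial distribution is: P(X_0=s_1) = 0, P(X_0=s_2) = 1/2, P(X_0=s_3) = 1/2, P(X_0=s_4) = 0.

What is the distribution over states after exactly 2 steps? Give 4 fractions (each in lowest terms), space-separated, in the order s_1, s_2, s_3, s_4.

Answer: 85/256 129/512 87/512 63/256

Derivation:
Propagating the distribution step by step (d_{t+1} = d_t * P):
d_0 = (s_1=0, s_2=1/2, s_3=1/2, s_4=0)
  d_1[s_1] = 0*3/8 + 1/2*5/16 + 1/2*3/16 + 0*7/16 = 1/4
  d_1[s_2] = 0*5/16 + 1/2*1/16 + 1/2*1/2 + 0*3/16 = 9/32
  d_1[s_3] = 0*1/16 + 1/2*3/16 + 1/2*1/4 + 0*3/16 = 7/32
  d_1[s_4] = 0*1/4 + 1/2*7/16 + 1/2*1/16 + 0*3/16 = 1/4
d_1 = (s_1=1/4, s_2=9/32, s_3=7/32, s_4=1/4)
  d_2[s_1] = 1/4*3/8 + 9/32*5/16 + 7/32*3/16 + 1/4*7/16 = 85/256
  d_2[s_2] = 1/4*5/16 + 9/32*1/16 + 7/32*1/2 + 1/4*3/16 = 129/512
  d_2[s_3] = 1/4*1/16 + 9/32*3/16 + 7/32*1/4 + 1/4*3/16 = 87/512
  d_2[s_4] = 1/4*1/4 + 9/32*7/16 + 7/32*1/16 + 1/4*3/16 = 63/256
d_2 = (s_1=85/256, s_2=129/512, s_3=87/512, s_4=63/256)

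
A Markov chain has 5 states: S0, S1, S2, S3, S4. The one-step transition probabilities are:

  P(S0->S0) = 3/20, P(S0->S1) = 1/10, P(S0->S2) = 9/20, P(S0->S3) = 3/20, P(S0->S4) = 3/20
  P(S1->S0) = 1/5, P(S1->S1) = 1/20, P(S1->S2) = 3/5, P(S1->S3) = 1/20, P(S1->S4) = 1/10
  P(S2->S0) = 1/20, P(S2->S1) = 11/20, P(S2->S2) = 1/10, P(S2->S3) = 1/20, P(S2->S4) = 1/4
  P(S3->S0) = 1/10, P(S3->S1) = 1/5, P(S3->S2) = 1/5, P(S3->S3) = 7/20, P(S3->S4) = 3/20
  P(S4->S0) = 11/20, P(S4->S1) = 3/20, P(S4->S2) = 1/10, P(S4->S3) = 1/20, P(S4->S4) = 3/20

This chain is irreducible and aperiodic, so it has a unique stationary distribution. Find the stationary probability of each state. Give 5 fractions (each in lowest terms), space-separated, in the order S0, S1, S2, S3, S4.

Answer: 200/1029 20785/86436 51547/172872 1429/14406 3223/19208

Derivation:
The stationary distribution satisfies pi = pi * P, i.e.:
  pi_S0 = 3/20*pi_S0 + 1/5*pi_S1 + 1/20*pi_S2 + 1/10*pi_S3 + 11/20*pi_S4
  pi_S1 = 1/10*pi_S0 + 1/20*pi_S1 + 11/20*pi_S2 + 1/5*pi_S3 + 3/20*pi_S4
  pi_S2 = 9/20*pi_S0 + 3/5*pi_S1 + 1/10*pi_S2 + 1/5*pi_S3 + 1/10*pi_S4
  pi_S3 = 3/20*pi_S0 + 1/20*pi_S1 + 1/20*pi_S2 + 7/20*pi_S3 + 1/20*pi_S4
  pi_S4 = 3/20*pi_S0 + 1/10*pi_S1 + 1/4*pi_S2 + 3/20*pi_S3 + 3/20*pi_S4
with normalization: pi_S0 + pi_S1 + pi_S2 + pi_S3 + pi_S4 = 1.

Using the first 4 balance equations plus normalization, the linear system A*pi = b is:
  [-17/20, 1/5, 1/20, 1/10, 11/20] . pi = 0
  [1/10, -19/20, 11/20, 1/5, 3/20] . pi = 0
  [9/20, 3/5, -9/10, 1/5, 1/10] . pi = 0
  [3/20, 1/20, 1/20, -13/20, 1/20] . pi = 0
  [1, 1, 1, 1, 1] . pi = 1

Solving yields:
  pi_S0 = 200/1029
  pi_S1 = 20785/86436
  pi_S2 = 51547/172872
  pi_S3 = 1429/14406
  pi_S4 = 3223/19208

Verification (pi * P):
  200/1029*3/20 + 20785/86436*1/5 + 51547/172872*1/20 + 1429/14406*1/10 + 3223/19208*11/20 = 200/1029 = pi_S0  (ok)
  200/1029*1/10 + 20785/86436*1/20 + 51547/172872*11/20 + 1429/14406*1/5 + 3223/19208*3/20 = 20785/86436 = pi_S1  (ok)
  200/1029*9/20 + 20785/86436*3/5 + 51547/172872*1/10 + 1429/14406*1/5 + 3223/19208*1/10 = 51547/172872 = pi_S2  (ok)
  200/1029*3/20 + 20785/86436*1/20 + 51547/172872*1/20 + 1429/14406*7/20 + 3223/19208*1/20 = 1429/14406 = pi_S3  (ok)
  200/1029*3/20 + 20785/86436*1/10 + 51547/172872*1/4 + 1429/14406*3/20 + 3223/19208*3/20 = 3223/19208 = pi_S4  (ok)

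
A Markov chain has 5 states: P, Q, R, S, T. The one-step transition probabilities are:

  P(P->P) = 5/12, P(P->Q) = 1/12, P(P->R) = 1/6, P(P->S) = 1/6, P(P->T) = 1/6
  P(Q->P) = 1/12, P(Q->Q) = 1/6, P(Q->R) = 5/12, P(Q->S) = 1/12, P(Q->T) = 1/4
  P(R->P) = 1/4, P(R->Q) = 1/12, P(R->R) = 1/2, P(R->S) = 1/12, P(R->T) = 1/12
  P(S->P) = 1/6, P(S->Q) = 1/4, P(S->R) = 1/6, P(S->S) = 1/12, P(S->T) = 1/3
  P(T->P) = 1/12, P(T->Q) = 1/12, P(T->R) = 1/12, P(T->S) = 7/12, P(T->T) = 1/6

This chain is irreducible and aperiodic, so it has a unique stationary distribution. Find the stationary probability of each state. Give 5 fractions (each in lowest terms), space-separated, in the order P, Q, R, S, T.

Answer: 2809/12893 1629/12893 3533/12893 2513/12893 2409/12893

Derivation:
The stationary distribution satisfies pi = pi * P, i.e.:
  pi_P = 5/12*pi_P + 1/12*pi_Q + 1/4*pi_R + 1/6*pi_S + 1/12*pi_T
  pi_Q = 1/12*pi_P + 1/6*pi_Q + 1/12*pi_R + 1/4*pi_S + 1/12*pi_T
  pi_R = 1/6*pi_P + 5/12*pi_Q + 1/2*pi_R + 1/6*pi_S + 1/12*pi_T
  pi_S = 1/6*pi_P + 1/12*pi_Q + 1/12*pi_R + 1/12*pi_S + 7/12*pi_T
  pi_T = 1/6*pi_P + 1/4*pi_Q + 1/12*pi_R + 1/3*pi_S + 1/6*pi_T
with normalization: pi_P + pi_Q + pi_R + pi_S + pi_T = 1.

Using the first 4 balance equations plus normalization, the linear system A*pi = b is:
  [-7/12, 1/12, 1/4, 1/6, 1/12] . pi = 0
  [1/12, -5/6, 1/12, 1/4, 1/12] . pi = 0
  [1/6, 5/12, -1/2, 1/6, 1/12] . pi = 0
  [1/6, 1/12, 1/12, -11/12, 7/12] . pi = 0
  [1, 1, 1, 1, 1] . pi = 1

Solving yields:
  pi_P = 2809/12893
  pi_Q = 1629/12893
  pi_R = 3533/12893
  pi_S = 2513/12893
  pi_T = 2409/12893

Verification (pi * P):
  2809/12893*5/12 + 1629/12893*1/12 + 3533/12893*1/4 + 2513/12893*1/6 + 2409/12893*1/12 = 2809/12893 = pi_P  (ok)
  2809/12893*1/12 + 1629/12893*1/6 + 3533/12893*1/12 + 2513/12893*1/4 + 2409/12893*1/12 = 1629/12893 = pi_Q  (ok)
  2809/12893*1/6 + 1629/12893*5/12 + 3533/12893*1/2 + 2513/12893*1/6 + 2409/12893*1/12 = 3533/12893 = pi_R  (ok)
  2809/12893*1/6 + 1629/12893*1/12 + 3533/12893*1/12 + 2513/12893*1/12 + 2409/12893*7/12 = 2513/12893 = pi_S  (ok)
  2809/12893*1/6 + 1629/12893*1/4 + 3533/12893*1/12 + 2513/12893*1/3 + 2409/12893*1/6 = 2409/12893 = pi_T  (ok)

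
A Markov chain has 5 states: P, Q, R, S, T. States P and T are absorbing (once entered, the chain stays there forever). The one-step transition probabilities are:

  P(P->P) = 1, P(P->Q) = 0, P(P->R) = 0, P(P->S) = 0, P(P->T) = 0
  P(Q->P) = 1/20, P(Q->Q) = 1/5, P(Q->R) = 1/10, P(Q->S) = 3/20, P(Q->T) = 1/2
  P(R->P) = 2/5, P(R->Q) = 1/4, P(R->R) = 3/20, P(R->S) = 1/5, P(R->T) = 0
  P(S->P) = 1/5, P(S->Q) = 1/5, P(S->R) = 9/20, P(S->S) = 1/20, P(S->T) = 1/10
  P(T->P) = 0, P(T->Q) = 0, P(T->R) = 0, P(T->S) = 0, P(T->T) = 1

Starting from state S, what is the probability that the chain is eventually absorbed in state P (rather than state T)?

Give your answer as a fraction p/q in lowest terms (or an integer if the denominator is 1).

Answer: 2377/4031

Derivation:
Let a_i = P(absorbed in P | start in state i).
Boundary conditions: a_P = 1, a_T = 0.
For each transient state i, a_i = sum_j P(i->j) * a_j:
  a_Q = 1/20*a_P + 1/5*a_Q + 1/10*a_R + 3/20*a_S + 1/2*a_T
  a_R = 2/5*a_P + 1/4*a_Q + 3/20*a_R + 1/5*a_S + 0*a_T
  a_S = 1/5*a_P + 1/5*a_Q + 9/20*a_R + 1/20*a_S + 1/10*a_T

Substituting a_P = 1 and a_T = 0, rearrange to (I - Q) a = r where r[i] = P(i -> P):
  [4/5, -1/10, -3/20] . (a_Q, a_R, a_S) = 1/20
  [-1/4, 17/20, -1/5] . (a_Q, a_R, a_S) = 2/5
  [-1/5, -9/20, 19/20] . (a_Q, a_R, a_S) = 1/5

Solving yields:
  a_Q = 1043/4031
  a_R = 2763/4031
  a_S = 2377/4031

Starting state is S, so the absorption probability is a_S = 2377/4031.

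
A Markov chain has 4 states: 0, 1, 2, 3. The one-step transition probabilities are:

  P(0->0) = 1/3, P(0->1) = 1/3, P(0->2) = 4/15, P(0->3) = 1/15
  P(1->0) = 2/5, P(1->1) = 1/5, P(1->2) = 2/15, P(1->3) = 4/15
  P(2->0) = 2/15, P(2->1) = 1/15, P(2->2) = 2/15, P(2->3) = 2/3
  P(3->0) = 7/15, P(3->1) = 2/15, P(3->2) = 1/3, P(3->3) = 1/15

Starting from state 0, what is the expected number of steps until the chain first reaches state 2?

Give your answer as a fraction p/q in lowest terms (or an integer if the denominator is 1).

Let h_i = expected steps to first reach 2 from state i.
Boundary: h_2 = 0.
First-step equations for the other states:
  h_0 = 1 + 1/3*h_0 + 1/3*h_1 + 4/15*h_2 + 1/15*h_3
  h_1 = 1 + 2/5*h_0 + 1/5*h_1 + 2/15*h_2 + 4/15*h_3
  h_3 = 1 + 7/15*h_0 + 2/15*h_1 + 1/3*h_2 + 1/15*h_3

Substituting h_2 = 0 and rearranging gives the linear system (I - Q) h = 1:
  [2/3, -1/3, -1/15] . (h_0, h_1, h_3) = 1
  [-2/5, 4/5, -4/15] . (h_0, h_1, h_3) = 1
  [-7/15, -2/15, 14/15] . (h_0, h_1, h_3) = 1

Solving yields:
  h_0 = 495/118
  h_1 = 4365/944
  h_3 = 3615/944

Starting state is 0, so the expected hitting time is h_0 = 495/118.

Answer: 495/118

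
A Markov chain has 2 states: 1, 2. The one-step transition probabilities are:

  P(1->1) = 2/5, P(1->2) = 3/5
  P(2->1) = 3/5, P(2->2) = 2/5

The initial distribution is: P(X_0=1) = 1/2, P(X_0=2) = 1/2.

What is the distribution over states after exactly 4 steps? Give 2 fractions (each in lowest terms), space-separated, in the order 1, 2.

Propagating the distribution step by step (d_{t+1} = d_t * P):
d_0 = (1=1/2, 2=1/2)
  d_1[1] = 1/2*2/5 + 1/2*3/5 = 1/2
  d_1[2] = 1/2*3/5 + 1/2*2/5 = 1/2
d_1 = (1=1/2, 2=1/2)
  d_2[1] = 1/2*2/5 + 1/2*3/5 = 1/2
  d_2[2] = 1/2*3/5 + 1/2*2/5 = 1/2
d_2 = (1=1/2, 2=1/2)
  d_3[1] = 1/2*2/5 + 1/2*3/5 = 1/2
  d_3[2] = 1/2*3/5 + 1/2*2/5 = 1/2
d_3 = (1=1/2, 2=1/2)
  d_4[1] = 1/2*2/5 + 1/2*3/5 = 1/2
  d_4[2] = 1/2*3/5 + 1/2*2/5 = 1/2
d_4 = (1=1/2, 2=1/2)

Answer: 1/2 1/2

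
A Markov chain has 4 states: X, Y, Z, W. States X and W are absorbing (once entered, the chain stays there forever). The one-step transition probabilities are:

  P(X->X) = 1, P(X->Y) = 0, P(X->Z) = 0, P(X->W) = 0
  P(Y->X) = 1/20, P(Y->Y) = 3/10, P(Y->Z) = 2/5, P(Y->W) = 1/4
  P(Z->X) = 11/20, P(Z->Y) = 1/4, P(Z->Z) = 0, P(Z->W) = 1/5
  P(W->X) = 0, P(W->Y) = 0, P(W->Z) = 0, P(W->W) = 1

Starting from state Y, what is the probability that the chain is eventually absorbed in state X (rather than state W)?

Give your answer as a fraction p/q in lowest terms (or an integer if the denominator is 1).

Let a_i = P(absorbed in X | start in state i).
Boundary conditions: a_X = 1, a_W = 0.
For each transient state i, a_i = sum_j P(i->j) * a_j:
  a_Y = 1/20*a_X + 3/10*a_Y + 2/5*a_Z + 1/4*a_W
  a_Z = 11/20*a_X + 1/4*a_Y + 0*a_Z + 1/5*a_W

Substituting a_X = 1 and a_W = 0, rearrange to (I - Q) a = r where r[i] = P(i -> X):
  [7/10, -2/5] . (a_Y, a_Z) = 1/20
  [-1/4, 1] . (a_Y, a_Z) = 11/20

Solving yields:
  a_Y = 9/20
  a_Z = 53/80

Starting state is Y, so the absorption probability is a_Y = 9/20.

Answer: 9/20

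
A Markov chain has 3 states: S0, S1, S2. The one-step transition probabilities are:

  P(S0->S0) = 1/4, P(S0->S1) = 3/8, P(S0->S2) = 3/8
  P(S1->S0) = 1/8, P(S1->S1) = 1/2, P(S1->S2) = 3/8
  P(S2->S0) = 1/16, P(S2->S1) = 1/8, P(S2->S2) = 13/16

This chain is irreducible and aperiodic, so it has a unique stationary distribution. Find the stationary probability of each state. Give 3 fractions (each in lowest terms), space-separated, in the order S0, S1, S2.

Answer: 2/21 5/21 2/3

Derivation:
The stationary distribution satisfies pi = pi * P, i.e.:
  pi_S0 = 1/4*pi_S0 + 1/8*pi_S1 + 1/16*pi_S2
  pi_S1 = 3/8*pi_S0 + 1/2*pi_S1 + 1/8*pi_S2
  pi_S2 = 3/8*pi_S0 + 3/8*pi_S1 + 13/16*pi_S2
with normalization: pi_S0 + pi_S1 + pi_S2 = 1.

Using the first 2 balance equations plus normalization, the linear system A*pi = b is:
  [-3/4, 1/8, 1/16] . pi = 0
  [3/8, -1/2, 1/8] . pi = 0
  [1, 1, 1] . pi = 1

Solving yields:
  pi_S0 = 2/21
  pi_S1 = 5/21
  pi_S2 = 2/3

Verification (pi * P):
  2/21*1/4 + 5/21*1/8 + 2/3*1/16 = 2/21 = pi_S0  (ok)
  2/21*3/8 + 5/21*1/2 + 2/3*1/8 = 5/21 = pi_S1  (ok)
  2/21*3/8 + 5/21*3/8 + 2/3*13/16 = 2/3 = pi_S2  (ok)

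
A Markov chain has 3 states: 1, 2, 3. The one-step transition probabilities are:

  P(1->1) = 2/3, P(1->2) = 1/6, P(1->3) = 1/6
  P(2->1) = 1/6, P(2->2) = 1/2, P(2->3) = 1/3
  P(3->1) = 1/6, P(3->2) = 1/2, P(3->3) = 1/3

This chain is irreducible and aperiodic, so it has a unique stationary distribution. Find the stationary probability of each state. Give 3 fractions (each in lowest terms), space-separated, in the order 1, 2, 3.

The stationary distribution satisfies pi = pi * P, i.e.:
  pi_1 = 2/3*pi_1 + 1/6*pi_2 + 1/6*pi_3
  pi_2 = 1/6*pi_1 + 1/2*pi_2 + 1/2*pi_3
  pi_3 = 1/6*pi_1 + 1/3*pi_2 + 1/3*pi_3
with normalization: pi_1 + pi_2 + pi_3 = 1.

Using the first 2 balance equations plus normalization, the linear system A*pi = b is:
  [-1/3, 1/6, 1/6] . pi = 0
  [1/6, -1/2, 1/2] . pi = 0
  [1, 1, 1] . pi = 1

Solving yields:
  pi_1 = 1/3
  pi_2 = 7/18
  pi_3 = 5/18

Verification (pi * P):
  1/3*2/3 + 7/18*1/6 + 5/18*1/6 = 1/3 = pi_1  (ok)
  1/3*1/6 + 7/18*1/2 + 5/18*1/2 = 7/18 = pi_2  (ok)
  1/3*1/6 + 7/18*1/3 + 5/18*1/3 = 5/18 = pi_3  (ok)

Answer: 1/3 7/18 5/18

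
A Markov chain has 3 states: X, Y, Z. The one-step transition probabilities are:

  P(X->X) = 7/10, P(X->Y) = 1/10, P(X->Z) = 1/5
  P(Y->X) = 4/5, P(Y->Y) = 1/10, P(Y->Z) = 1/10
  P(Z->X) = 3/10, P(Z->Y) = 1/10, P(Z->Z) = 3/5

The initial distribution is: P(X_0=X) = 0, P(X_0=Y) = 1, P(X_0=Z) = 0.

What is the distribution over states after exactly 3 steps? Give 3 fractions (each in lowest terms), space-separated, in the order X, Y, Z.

Propagating the distribution step by step (d_{t+1} = d_t * P):
d_0 = (X=0, Y=1, Z=0)
  d_1[X] = 0*7/10 + 1*4/5 + 0*3/10 = 4/5
  d_1[Y] = 0*1/10 + 1*1/10 + 0*1/10 = 1/10
  d_1[Z] = 0*1/5 + 1*1/10 + 0*3/5 = 1/10
d_1 = (X=4/5, Y=1/10, Z=1/10)
  d_2[X] = 4/5*7/10 + 1/10*4/5 + 1/10*3/10 = 67/100
  d_2[Y] = 4/5*1/10 + 1/10*1/10 + 1/10*1/10 = 1/10
  d_2[Z] = 4/5*1/5 + 1/10*1/10 + 1/10*3/5 = 23/100
d_2 = (X=67/100, Y=1/10, Z=23/100)
  d_3[X] = 67/100*7/10 + 1/10*4/5 + 23/100*3/10 = 309/500
  d_3[Y] = 67/100*1/10 + 1/10*1/10 + 23/100*1/10 = 1/10
  d_3[Z] = 67/100*1/5 + 1/10*1/10 + 23/100*3/5 = 141/500
d_3 = (X=309/500, Y=1/10, Z=141/500)

Answer: 309/500 1/10 141/500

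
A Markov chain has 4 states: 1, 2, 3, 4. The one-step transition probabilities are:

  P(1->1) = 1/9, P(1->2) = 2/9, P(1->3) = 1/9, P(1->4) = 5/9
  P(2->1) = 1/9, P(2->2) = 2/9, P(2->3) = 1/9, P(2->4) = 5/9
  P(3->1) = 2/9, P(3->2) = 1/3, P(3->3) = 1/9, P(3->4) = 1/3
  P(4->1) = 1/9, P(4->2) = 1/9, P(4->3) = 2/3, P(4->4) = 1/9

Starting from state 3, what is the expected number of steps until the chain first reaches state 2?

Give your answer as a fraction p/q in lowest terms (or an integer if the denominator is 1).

Let h_i = expected steps to first reach 2 from state i.
Boundary: h_2 = 0.
First-step equations for the other states:
  h_1 = 1 + 1/9*h_1 + 2/9*h_2 + 1/9*h_3 + 5/9*h_4
  h_3 = 1 + 2/9*h_1 + 1/3*h_2 + 1/9*h_3 + 1/3*h_4
  h_4 = 1 + 1/9*h_1 + 1/9*h_2 + 2/3*h_3 + 1/9*h_4

Substituting h_2 = 0 and rearranging gives the linear system (I - Q) h = 1:
  [8/9, -1/9, -5/9] . (h_1, h_3, h_4) = 1
  [-2/9, 8/9, -1/3] . (h_1, h_3, h_4) = 1
  [-1/9, -2/3, 8/9] . (h_1, h_3, h_4) = 1

Solving yields:
  h_1 = 381/83
  h_3 = 336/83
  h_4 = 393/83

Starting state is 3, so the expected hitting time is h_3 = 336/83.

Answer: 336/83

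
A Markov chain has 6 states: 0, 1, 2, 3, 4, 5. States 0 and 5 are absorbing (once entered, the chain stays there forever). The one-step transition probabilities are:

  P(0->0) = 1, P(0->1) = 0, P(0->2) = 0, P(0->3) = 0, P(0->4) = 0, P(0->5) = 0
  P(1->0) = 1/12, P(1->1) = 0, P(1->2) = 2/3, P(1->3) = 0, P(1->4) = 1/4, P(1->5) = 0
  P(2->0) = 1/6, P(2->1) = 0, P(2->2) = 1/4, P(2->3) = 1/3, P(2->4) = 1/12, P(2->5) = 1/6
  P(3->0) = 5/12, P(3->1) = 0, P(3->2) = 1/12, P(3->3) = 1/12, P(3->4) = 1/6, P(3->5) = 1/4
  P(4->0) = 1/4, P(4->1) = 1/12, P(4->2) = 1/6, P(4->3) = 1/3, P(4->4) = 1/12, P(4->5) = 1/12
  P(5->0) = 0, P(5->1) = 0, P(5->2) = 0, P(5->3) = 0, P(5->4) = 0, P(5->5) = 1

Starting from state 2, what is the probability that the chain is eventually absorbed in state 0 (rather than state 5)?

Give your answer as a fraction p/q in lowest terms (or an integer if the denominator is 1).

Answer: 6169/10735

Derivation:
Let a_i = P(absorbed in 0 | start in state i).
Boundary conditions: a_0 = 1, a_5 = 0.
For each transient state i, a_i = sum_j P(i->j) * a_j:
  a_1 = 1/12*a_0 + 0*a_1 + 2/3*a_2 + 0*a_3 + 1/4*a_4 + 0*a_5
  a_2 = 1/6*a_0 + 0*a_1 + 1/4*a_2 + 1/3*a_3 + 1/12*a_4 + 1/6*a_5
  a_3 = 5/12*a_0 + 0*a_1 + 1/12*a_2 + 1/12*a_3 + 1/6*a_4 + 1/4*a_5
  a_4 = 1/4*a_0 + 1/12*a_1 + 1/6*a_2 + 1/3*a_3 + 1/12*a_4 + 1/12*a_5

Substituting a_0 = 1 and a_5 = 0, rearrange to (I - Q) a = r where r[i] = P(i -> 0):
  [1, -2/3, 0, -1/4] . (a_1, a_2, a_3, a_4) = 1/12
  [0, 3/4, -1/3, -1/12] . (a_1, a_2, a_3, a_4) = 1/6
  [0, -1/12, 11/12, -1/6] . (a_1, a_2, a_3, a_4) = 5/12
  [-1/12, -1/6, -1/3, 11/12] . (a_1, a_2, a_3, a_4) = 1/4

Solving yields:
  a_1 = 6786/10735
  a_2 = 6169/10735
  a_3 = 6734/10735
  a_4 = 1423/2147

Starting state is 2, so the absorption probability is a_2 = 6169/10735.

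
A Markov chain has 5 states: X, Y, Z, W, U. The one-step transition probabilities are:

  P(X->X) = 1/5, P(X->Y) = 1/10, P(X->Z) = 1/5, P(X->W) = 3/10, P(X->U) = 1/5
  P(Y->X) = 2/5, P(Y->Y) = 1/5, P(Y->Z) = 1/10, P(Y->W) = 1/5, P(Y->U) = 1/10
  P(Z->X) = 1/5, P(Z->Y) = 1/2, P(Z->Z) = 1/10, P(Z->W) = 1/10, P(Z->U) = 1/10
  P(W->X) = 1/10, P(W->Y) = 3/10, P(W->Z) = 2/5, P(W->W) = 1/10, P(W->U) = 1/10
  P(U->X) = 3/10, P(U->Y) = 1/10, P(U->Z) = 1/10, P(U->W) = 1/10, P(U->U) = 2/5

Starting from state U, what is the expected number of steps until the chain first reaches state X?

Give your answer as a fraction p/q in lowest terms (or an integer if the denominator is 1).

Let h_i = expected steps to first reach X from state i.
Boundary: h_X = 0.
First-step equations for the other states:
  h_Y = 1 + 2/5*h_X + 1/5*h_Y + 1/10*h_Z + 1/5*h_W + 1/10*h_U
  h_Z = 1 + 1/5*h_X + 1/2*h_Y + 1/10*h_Z + 1/10*h_W + 1/10*h_U
  h_W = 1 + 1/10*h_X + 3/10*h_Y + 2/5*h_Z + 1/10*h_W + 1/10*h_U
  h_U = 1 + 3/10*h_X + 1/10*h_Y + 1/10*h_Z + 1/10*h_W + 2/5*h_U

Substituting h_X = 0 and rearranging gives the linear system (I - Q) h = 1:
  [4/5, -1/10, -1/5, -1/10] . (h_Y, h_Z, h_W, h_U) = 1
  [-1/2, 9/10, -1/10, -1/10] . (h_Y, h_Z, h_W, h_U) = 1
  [-3/10, -2/5, 9/10, -1/10] . (h_Y, h_Z, h_W, h_U) = 1
  [-1/10, -1/10, -1/10, 3/5] . (h_Y, h_Z, h_W, h_U) = 1

Solving yields:
  h_Y = 113/35
  h_Z = 132/35
  h_W = 149/35
  h_U = 124/35

Starting state is U, so the expected hitting time is h_U = 124/35.

Answer: 124/35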